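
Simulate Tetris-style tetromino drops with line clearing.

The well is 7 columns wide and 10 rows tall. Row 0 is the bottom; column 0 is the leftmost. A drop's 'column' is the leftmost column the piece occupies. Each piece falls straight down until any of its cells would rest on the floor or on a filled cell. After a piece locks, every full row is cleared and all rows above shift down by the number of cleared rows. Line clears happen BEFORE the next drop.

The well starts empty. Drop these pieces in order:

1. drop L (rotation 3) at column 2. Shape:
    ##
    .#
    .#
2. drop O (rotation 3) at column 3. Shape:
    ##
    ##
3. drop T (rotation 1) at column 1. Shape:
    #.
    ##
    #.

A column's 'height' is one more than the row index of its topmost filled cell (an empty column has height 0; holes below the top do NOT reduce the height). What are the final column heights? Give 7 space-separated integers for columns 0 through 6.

Answer: 0 5 4 5 5 0 0

Derivation:
Drop 1: L rot3 at col 2 lands with bottom-row=0; cleared 0 line(s) (total 0); column heights now [0 0 3 3 0 0 0], max=3
Drop 2: O rot3 at col 3 lands with bottom-row=3; cleared 0 line(s) (total 0); column heights now [0 0 3 5 5 0 0], max=5
Drop 3: T rot1 at col 1 lands with bottom-row=2; cleared 0 line(s) (total 0); column heights now [0 5 4 5 5 0 0], max=5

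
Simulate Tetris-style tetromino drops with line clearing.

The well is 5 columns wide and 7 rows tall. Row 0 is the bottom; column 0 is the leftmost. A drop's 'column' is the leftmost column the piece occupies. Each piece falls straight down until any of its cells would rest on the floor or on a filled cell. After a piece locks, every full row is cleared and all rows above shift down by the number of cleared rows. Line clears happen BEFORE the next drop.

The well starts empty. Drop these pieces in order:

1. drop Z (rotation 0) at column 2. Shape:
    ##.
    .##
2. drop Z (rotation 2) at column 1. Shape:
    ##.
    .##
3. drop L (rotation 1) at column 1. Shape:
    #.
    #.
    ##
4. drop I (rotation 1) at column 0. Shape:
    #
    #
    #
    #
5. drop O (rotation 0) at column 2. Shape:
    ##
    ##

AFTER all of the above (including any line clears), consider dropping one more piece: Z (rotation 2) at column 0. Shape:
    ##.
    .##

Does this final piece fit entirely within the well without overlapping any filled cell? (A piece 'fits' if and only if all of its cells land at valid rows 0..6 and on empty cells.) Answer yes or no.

Answer: no

Derivation:
Drop 1: Z rot0 at col 2 lands with bottom-row=0; cleared 0 line(s) (total 0); column heights now [0 0 2 2 1], max=2
Drop 2: Z rot2 at col 1 lands with bottom-row=2; cleared 0 line(s) (total 0); column heights now [0 4 4 3 1], max=4
Drop 3: L rot1 at col 1 lands with bottom-row=4; cleared 0 line(s) (total 0); column heights now [0 7 5 3 1], max=7
Drop 4: I rot1 at col 0 lands with bottom-row=0; cleared 0 line(s) (total 0); column heights now [4 7 5 3 1], max=7
Drop 5: O rot0 at col 2 lands with bottom-row=5; cleared 0 line(s) (total 0); column heights now [4 7 7 7 1], max=7
Test piece Z rot2 at col 0 (width 3): heights before test = [4 7 7 7 1]; fits = False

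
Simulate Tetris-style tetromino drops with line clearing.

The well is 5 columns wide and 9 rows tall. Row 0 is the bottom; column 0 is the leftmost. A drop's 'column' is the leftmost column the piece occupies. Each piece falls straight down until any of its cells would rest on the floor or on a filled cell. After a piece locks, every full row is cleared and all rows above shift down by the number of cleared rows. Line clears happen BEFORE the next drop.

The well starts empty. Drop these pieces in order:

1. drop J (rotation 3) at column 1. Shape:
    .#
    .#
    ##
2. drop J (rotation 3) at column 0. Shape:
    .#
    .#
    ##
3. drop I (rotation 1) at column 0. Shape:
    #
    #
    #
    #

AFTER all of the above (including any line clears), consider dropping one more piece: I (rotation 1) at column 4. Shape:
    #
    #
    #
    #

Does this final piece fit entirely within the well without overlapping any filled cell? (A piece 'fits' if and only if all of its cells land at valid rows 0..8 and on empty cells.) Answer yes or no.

Drop 1: J rot3 at col 1 lands with bottom-row=0; cleared 0 line(s) (total 0); column heights now [0 1 3 0 0], max=3
Drop 2: J rot3 at col 0 lands with bottom-row=1; cleared 0 line(s) (total 0); column heights now [2 4 3 0 0], max=4
Drop 3: I rot1 at col 0 lands with bottom-row=2; cleared 0 line(s) (total 0); column heights now [6 4 3 0 0], max=6
Test piece I rot1 at col 4 (width 1): heights before test = [6 4 3 0 0]; fits = True

Answer: yes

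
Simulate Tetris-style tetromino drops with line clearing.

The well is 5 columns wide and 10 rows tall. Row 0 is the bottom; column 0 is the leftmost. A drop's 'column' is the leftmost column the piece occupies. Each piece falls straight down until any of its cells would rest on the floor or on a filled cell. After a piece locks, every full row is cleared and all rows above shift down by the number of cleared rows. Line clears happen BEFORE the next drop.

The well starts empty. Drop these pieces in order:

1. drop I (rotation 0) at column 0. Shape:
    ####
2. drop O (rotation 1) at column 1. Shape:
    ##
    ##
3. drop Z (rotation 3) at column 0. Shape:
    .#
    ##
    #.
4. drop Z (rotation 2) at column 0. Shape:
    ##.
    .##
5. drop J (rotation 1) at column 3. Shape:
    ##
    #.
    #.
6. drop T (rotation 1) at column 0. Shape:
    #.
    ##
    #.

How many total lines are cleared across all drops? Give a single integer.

Answer: 0

Derivation:
Drop 1: I rot0 at col 0 lands with bottom-row=0; cleared 0 line(s) (total 0); column heights now [1 1 1 1 0], max=1
Drop 2: O rot1 at col 1 lands with bottom-row=1; cleared 0 line(s) (total 0); column heights now [1 3 3 1 0], max=3
Drop 3: Z rot3 at col 0 lands with bottom-row=2; cleared 0 line(s) (total 0); column heights now [4 5 3 1 0], max=5
Drop 4: Z rot2 at col 0 lands with bottom-row=5; cleared 0 line(s) (total 0); column heights now [7 7 6 1 0], max=7
Drop 5: J rot1 at col 3 lands with bottom-row=1; cleared 0 line(s) (total 0); column heights now [7 7 6 4 4], max=7
Drop 6: T rot1 at col 0 lands with bottom-row=7; cleared 0 line(s) (total 0); column heights now [10 9 6 4 4], max=10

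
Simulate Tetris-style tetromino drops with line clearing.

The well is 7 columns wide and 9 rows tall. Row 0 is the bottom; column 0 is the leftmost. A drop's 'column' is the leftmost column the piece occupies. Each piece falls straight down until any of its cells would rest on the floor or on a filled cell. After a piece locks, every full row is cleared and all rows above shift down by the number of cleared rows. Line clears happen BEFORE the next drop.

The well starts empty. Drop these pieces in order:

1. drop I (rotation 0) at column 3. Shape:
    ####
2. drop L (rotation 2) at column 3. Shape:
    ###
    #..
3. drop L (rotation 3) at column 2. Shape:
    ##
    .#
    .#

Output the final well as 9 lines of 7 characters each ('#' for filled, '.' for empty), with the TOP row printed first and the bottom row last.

Drop 1: I rot0 at col 3 lands with bottom-row=0; cleared 0 line(s) (total 0); column heights now [0 0 0 1 1 1 1], max=1
Drop 2: L rot2 at col 3 lands with bottom-row=1; cleared 0 line(s) (total 0); column heights now [0 0 0 3 3 3 1], max=3
Drop 3: L rot3 at col 2 lands with bottom-row=3; cleared 0 line(s) (total 0); column heights now [0 0 6 6 3 3 1], max=6

Answer: .......
.......
.......
..##...
...#...
...#...
...###.
...#...
...####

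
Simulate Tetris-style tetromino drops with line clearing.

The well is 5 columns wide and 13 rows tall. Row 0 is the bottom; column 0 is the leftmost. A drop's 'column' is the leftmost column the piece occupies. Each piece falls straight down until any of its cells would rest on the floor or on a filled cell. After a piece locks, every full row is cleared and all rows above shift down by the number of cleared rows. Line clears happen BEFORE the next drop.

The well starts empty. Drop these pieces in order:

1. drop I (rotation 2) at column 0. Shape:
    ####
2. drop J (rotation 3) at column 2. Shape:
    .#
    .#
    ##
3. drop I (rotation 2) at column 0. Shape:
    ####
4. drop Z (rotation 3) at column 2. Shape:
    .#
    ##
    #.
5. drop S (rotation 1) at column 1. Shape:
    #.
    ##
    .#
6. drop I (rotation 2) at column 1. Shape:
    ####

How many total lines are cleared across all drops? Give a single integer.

Answer: 0

Derivation:
Drop 1: I rot2 at col 0 lands with bottom-row=0; cleared 0 line(s) (total 0); column heights now [1 1 1 1 0], max=1
Drop 2: J rot3 at col 2 lands with bottom-row=1; cleared 0 line(s) (total 0); column heights now [1 1 2 4 0], max=4
Drop 3: I rot2 at col 0 lands with bottom-row=4; cleared 0 line(s) (total 0); column heights now [5 5 5 5 0], max=5
Drop 4: Z rot3 at col 2 lands with bottom-row=5; cleared 0 line(s) (total 0); column heights now [5 5 7 8 0], max=8
Drop 5: S rot1 at col 1 lands with bottom-row=7; cleared 0 line(s) (total 0); column heights now [5 10 9 8 0], max=10
Drop 6: I rot2 at col 1 lands with bottom-row=10; cleared 0 line(s) (total 0); column heights now [5 11 11 11 11], max=11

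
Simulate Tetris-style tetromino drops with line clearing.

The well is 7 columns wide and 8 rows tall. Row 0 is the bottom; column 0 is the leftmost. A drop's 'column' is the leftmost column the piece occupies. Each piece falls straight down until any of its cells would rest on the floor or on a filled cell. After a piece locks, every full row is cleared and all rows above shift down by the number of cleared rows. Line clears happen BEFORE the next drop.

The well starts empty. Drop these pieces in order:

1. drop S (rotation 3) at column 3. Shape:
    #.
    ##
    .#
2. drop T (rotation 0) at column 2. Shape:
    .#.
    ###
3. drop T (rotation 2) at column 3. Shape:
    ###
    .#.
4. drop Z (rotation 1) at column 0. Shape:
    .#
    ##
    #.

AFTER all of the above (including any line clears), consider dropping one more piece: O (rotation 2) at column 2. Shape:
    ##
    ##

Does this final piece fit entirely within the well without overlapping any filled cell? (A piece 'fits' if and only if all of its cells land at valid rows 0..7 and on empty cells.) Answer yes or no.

Answer: yes

Derivation:
Drop 1: S rot3 at col 3 lands with bottom-row=0; cleared 0 line(s) (total 0); column heights now [0 0 0 3 2 0 0], max=3
Drop 2: T rot0 at col 2 lands with bottom-row=3; cleared 0 line(s) (total 0); column heights now [0 0 4 5 4 0 0], max=5
Drop 3: T rot2 at col 3 lands with bottom-row=4; cleared 0 line(s) (total 0); column heights now [0 0 4 6 6 6 0], max=6
Drop 4: Z rot1 at col 0 lands with bottom-row=0; cleared 0 line(s) (total 0); column heights now [2 3 4 6 6 6 0], max=6
Test piece O rot2 at col 2 (width 2): heights before test = [2 3 4 6 6 6 0]; fits = True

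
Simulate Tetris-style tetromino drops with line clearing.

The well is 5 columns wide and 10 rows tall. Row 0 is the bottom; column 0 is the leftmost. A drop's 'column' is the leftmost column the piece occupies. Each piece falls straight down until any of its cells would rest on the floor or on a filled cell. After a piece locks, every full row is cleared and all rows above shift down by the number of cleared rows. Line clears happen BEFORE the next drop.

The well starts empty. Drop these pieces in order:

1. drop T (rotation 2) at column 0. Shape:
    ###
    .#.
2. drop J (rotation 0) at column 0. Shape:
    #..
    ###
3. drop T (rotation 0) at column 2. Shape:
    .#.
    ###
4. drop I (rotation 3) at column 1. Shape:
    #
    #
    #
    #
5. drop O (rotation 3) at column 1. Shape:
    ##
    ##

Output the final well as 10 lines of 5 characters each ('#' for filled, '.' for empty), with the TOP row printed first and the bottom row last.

Answer: .....
.....
.##..
.##..
.#...
.#...
.#.#.
###..
###..
.#...

Derivation:
Drop 1: T rot2 at col 0 lands with bottom-row=0; cleared 0 line(s) (total 0); column heights now [2 2 2 0 0], max=2
Drop 2: J rot0 at col 0 lands with bottom-row=2; cleared 0 line(s) (total 0); column heights now [4 3 3 0 0], max=4
Drop 3: T rot0 at col 2 lands with bottom-row=3; cleared 0 line(s) (total 0); column heights now [4 3 4 5 4], max=5
Drop 4: I rot3 at col 1 lands with bottom-row=3; cleared 1 line(s) (total 1); column heights now [3 6 3 4 0], max=6
Drop 5: O rot3 at col 1 lands with bottom-row=6; cleared 0 line(s) (total 1); column heights now [3 8 8 4 0], max=8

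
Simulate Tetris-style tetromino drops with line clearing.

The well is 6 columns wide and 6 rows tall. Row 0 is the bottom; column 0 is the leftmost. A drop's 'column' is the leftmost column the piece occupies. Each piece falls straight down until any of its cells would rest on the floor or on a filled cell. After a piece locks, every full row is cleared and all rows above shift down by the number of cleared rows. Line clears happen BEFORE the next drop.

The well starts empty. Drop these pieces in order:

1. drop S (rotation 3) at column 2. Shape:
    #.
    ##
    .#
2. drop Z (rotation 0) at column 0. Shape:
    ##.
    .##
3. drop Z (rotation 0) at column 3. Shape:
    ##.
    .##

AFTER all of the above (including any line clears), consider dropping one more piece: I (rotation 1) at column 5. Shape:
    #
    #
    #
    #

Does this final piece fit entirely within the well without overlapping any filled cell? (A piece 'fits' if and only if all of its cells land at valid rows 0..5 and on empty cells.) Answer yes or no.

Answer: yes

Derivation:
Drop 1: S rot3 at col 2 lands with bottom-row=0; cleared 0 line(s) (total 0); column heights now [0 0 3 2 0 0], max=3
Drop 2: Z rot0 at col 0 lands with bottom-row=3; cleared 0 line(s) (total 0); column heights now [5 5 4 2 0 0], max=5
Drop 3: Z rot0 at col 3 lands with bottom-row=1; cleared 0 line(s) (total 0); column heights now [5 5 4 3 3 2], max=5
Test piece I rot1 at col 5 (width 1): heights before test = [5 5 4 3 3 2]; fits = True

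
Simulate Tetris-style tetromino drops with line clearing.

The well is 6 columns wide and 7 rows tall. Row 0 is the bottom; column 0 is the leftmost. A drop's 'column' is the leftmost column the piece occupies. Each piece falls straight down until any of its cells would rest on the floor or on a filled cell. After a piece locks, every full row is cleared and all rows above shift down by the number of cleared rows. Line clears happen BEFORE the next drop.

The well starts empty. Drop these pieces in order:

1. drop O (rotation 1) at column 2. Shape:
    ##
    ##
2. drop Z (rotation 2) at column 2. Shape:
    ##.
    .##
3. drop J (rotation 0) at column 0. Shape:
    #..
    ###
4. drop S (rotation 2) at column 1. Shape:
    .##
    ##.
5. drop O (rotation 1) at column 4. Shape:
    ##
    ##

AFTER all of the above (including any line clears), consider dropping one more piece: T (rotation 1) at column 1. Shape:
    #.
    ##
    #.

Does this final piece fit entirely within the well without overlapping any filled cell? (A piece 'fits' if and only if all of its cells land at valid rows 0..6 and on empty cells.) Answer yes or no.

Answer: no

Derivation:
Drop 1: O rot1 at col 2 lands with bottom-row=0; cleared 0 line(s) (total 0); column heights now [0 0 2 2 0 0], max=2
Drop 2: Z rot2 at col 2 lands with bottom-row=2; cleared 0 line(s) (total 0); column heights now [0 0 4 4 3 0], max=4
Drop 3: J rot0 at col 0 lands with bottom-row=4; cleared 0 line(s) (total 0); column heights now [6 5 5 4 3 0], max=6
Drop 4: S rot2 at col 1 lands with bottom-row=5; cleared 0 line(s) (total 0); column heights now [6 6 7 7 3 0], max=7
Drop 5: O rot1 at col 4 lands with bottom-row=3; cleared 0 line(s) (total 0); column heights now [6 6 7 7 5 5], max=7
Test piece T rot1 at col 1 (width 2): heights before test = [6 6 7 7 5 5]; fits = False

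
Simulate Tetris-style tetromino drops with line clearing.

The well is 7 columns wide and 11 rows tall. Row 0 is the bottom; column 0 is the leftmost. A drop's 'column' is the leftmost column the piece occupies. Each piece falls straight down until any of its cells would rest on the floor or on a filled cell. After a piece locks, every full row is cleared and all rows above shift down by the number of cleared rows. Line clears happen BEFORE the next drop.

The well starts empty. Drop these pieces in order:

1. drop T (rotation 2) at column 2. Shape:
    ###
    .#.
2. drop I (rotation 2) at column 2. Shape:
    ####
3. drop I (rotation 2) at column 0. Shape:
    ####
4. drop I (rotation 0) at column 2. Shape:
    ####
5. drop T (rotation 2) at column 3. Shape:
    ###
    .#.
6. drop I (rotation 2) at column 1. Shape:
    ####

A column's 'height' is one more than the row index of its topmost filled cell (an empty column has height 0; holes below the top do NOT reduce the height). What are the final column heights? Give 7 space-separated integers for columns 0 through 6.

Answer: 4 8 8 8 8 7 0

Derivation:
Drop 1: T rot2 at col 2 lands with bottom-row=0; cleared 0 line(s) (total 0); column heights now [0 0 2 2 2 0 0], max=2
Drop 2: I rot2 at col 2 lands with bottom-row=2; cleared 0 line(s) (total 0); column heights now [0 0 3 3 3 3 0], max=3
Drop 3: I rot2 at col 0 lands with bottom-row=3; cleared 0 line(s) (total 0); column heights now [4 4 4 4 3 3 0], max=4
Drop 4: I rot0 at col 2 lands with bottom-row=4; cleared 0 line(s) (total 0); column heights now [4 4 5 5 5 5 0], max=5
Drop 5: T rot2 at col 3 lands with bottom-row=5; cleared 0 line(s) (total 0); column heights now [4 4 5 7 7 7 0], max=7
Drop 6: I rot2 at col 1 lands with bottom-row=7; cleared 0 line(s) (total 0); column heights now [4 8 8 8 8 7 0], max=8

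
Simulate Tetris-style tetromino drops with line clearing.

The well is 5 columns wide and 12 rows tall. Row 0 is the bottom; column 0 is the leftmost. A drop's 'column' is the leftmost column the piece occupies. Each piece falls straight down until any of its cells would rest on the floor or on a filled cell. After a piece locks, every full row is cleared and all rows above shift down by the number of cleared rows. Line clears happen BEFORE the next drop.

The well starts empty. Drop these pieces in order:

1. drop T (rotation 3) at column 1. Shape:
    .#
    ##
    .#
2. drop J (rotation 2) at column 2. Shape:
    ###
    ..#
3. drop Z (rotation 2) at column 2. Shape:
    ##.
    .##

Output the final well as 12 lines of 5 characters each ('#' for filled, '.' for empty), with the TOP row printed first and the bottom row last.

Answer: .....
.....
.....
.....
.....
.....
..##.
...##
..###
..#.#
.##..
..#..

Derivation:
Drop 1: T rot3 at col 1 lands with bottom-row=0; cleared 0 line(s) (total 0); column heights now [0 2 3 0 0], max=3
Drop 2: J rot2 at col 2 lands with bottom-row=2; cleared 0 line(s) (total 0); column heights now [0 2 4 4 4], max=4
Drop 3: Z rot2 at col 2 lands with bottom-row=4; cleared 0 line(s) (total 0); column heights now [0 2 6 6 5], max=6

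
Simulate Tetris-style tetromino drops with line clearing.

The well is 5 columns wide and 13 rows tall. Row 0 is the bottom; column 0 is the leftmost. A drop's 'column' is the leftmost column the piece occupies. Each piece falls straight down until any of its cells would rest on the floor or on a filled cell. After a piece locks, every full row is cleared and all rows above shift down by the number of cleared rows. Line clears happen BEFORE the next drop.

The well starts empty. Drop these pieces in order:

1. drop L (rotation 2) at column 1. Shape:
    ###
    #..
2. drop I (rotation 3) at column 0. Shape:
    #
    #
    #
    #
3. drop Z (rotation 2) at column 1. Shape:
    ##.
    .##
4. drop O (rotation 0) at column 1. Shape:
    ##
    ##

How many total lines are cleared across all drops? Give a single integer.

Answer: 0

Derivation:
Drop 1: L rot2 at col 1 lands with bottom-row=0; cleared 0 line(s) (total 0); column heights now [0 2 2 2 0], max=2
Drop 2: I rot3 at col 0 lands with bottom-row=0; cleared 0 line(s) (total 0); column heights now [4 2 2 2 0], max=4
Drop 3: Z rot2 at col 1 lands with bottom-row=2; cleared 0 line(s) (total 0); column heights now [4 4 4 3 0], max=4
Drop 4: O rot0 at col 1 lands with bottom-row=4; cleared 0 line(s) (total 0); column heights now [4 6 6 3 0], max=6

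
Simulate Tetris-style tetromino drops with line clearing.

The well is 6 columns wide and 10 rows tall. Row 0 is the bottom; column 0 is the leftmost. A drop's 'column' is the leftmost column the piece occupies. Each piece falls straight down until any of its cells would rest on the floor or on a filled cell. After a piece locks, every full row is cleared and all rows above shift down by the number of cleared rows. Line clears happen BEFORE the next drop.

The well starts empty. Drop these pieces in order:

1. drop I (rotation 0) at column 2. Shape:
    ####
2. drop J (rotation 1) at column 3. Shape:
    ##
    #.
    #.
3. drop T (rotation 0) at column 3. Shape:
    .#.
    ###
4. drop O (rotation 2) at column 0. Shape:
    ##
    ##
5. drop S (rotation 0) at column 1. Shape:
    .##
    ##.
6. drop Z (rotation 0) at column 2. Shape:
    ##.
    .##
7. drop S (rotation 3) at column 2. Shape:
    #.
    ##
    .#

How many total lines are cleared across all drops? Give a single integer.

Drop 1: I rot0 at col 2 lands with bottom-row=0; cleared 0 line(s) (total 0); column heights now [0 0 1 1 1 1], max=1
Drop 2: J rot1 at col 3 lands with bottom-row=1; cleared 0 line(s) (total 0); column heights now [0 0 1 4 4 1], max=4
Drop 3: T rot0 at col 3 lands with bottom-row=4; cleared 0 line(s) (total 0); column heights now [0 0 1 5 6 5], max=6
Drop 4: O rot2 at col 0 lands with bottom-row=0; cleared 1 line(s) (total 1); column heights now [1 1 0 4 5 4], max=5
Drop 5: S rot0 at col 1 lands with bottom-row=3; cleared 0 line(s) (total 1); column heights now [1 4 5 5 5 4], max=5
Drop 6: Z rot0 at col 2 lands with bottom-row=5; cleared 0 line(s) (total 1); column heights now [1 4 7 7 6 4], max=7
Drop 7: S rot3 at col 2 lands with bottom-row=7; cleared 0 line(s) (total 1); column heights now [1 4 10 9 6 4], max=10

Answer: 1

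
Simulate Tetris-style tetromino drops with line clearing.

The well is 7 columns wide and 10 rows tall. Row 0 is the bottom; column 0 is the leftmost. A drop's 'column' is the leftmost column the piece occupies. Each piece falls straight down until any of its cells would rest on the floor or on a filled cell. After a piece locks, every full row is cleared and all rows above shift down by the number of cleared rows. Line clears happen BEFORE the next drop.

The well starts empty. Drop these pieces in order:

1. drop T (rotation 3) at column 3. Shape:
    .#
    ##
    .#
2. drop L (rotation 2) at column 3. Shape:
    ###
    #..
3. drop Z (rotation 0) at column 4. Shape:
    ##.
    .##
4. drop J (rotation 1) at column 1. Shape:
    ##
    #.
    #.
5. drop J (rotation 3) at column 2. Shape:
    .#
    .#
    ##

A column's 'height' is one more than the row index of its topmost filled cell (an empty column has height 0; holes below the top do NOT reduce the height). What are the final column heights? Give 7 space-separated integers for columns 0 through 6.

Drop 1: T rot3 at col 3 lands with bottom-row=0; cleared 0 line(s) (total 0); column heights now [0 0 0 2 3 0 0], max=3
Drop 2: L rot2 at col 3 lands with bottom-row=2; cleared 0 line(s) (total 0); column heights now [0 0 0 4 4 4 0], max=4
Drop 3: Z rot0 at col 4 lands with bottom-row=4; cleared 0 line(s) (total 0); column heights now [0 0 0 4 6 6 5], max=6
Drop 4: J rot1 at col 1 lands with bottom-row=0; cleared 0 line(s) (total 0); column heights now [0 3 3 4 6 6 5], max=6
Drop 5: J rot3 at col 2 lands with bottom-row=4; cleared 0 line(s) (total 0); column heights now [0 3 5 7 6 6 5], max=7

Answer: 0 3 5 7 6 6 5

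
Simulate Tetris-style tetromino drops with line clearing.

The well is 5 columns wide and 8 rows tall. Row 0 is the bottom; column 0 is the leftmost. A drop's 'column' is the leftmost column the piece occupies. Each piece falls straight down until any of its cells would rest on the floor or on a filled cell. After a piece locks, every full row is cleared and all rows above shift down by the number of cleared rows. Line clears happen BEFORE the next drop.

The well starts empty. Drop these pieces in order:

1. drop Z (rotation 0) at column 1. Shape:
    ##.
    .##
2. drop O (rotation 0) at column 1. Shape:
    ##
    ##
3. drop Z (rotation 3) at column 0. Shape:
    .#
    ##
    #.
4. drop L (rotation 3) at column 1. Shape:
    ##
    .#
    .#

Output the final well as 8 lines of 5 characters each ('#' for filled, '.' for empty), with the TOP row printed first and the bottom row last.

Answer: .....
.##..
.##..
###..
###..
.##..
.##..
..##.

Derivation:
Drop 1: Z rot0 at col 1 lands with bottom-row=0; cleared 0 line(s) (total 0); column heights now [0 2 2 1 0], max=2
Drop 2: O rot0 at col 1 lands with bottom-row=2; cleared 0 line(s) (total 0); column heights now [0 4 4 1 0], max=4
Drop 3: Z rot3 at col 0 lands with bottom-row=3; cleared 0 line(s) (total 0); column heights now [5 6 4 1 0], max=6
Drop 4: L rot3 at col 1 lands with bottom-row=4; cleared 0 line(s) (total 0); column heights now [5 7 7 1 0], max=7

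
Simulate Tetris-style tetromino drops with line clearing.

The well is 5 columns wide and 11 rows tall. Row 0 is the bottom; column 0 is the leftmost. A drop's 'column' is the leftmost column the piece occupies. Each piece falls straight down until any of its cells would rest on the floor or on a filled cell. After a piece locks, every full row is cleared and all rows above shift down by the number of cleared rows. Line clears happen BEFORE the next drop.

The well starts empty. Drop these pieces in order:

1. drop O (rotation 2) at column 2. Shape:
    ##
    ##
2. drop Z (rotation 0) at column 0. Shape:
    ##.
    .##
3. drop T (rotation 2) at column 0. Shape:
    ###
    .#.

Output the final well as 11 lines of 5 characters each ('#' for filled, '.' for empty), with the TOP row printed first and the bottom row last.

Answer: .....
.....
.....
.....
.....
###..
.#...
##...
.##..
..##.
..##.

Derivation:
Drop 1: O rot2 at col 2 lands with bottom-row=0; cleared 0 line(s) (total 0); column heights now [0 0 2 2 0], max=2
Drop 2: Z rot0 at col 0 lands with bottom-row=2; cleared 0 line(s) (total 0); column heights now [4 4 3 2 0], max=4
Drop 3: T rot2 at col 0 lands with bottom-row=4; cleared 0 line(s) (total 0); column heights now [6 6 6 2 0], max=6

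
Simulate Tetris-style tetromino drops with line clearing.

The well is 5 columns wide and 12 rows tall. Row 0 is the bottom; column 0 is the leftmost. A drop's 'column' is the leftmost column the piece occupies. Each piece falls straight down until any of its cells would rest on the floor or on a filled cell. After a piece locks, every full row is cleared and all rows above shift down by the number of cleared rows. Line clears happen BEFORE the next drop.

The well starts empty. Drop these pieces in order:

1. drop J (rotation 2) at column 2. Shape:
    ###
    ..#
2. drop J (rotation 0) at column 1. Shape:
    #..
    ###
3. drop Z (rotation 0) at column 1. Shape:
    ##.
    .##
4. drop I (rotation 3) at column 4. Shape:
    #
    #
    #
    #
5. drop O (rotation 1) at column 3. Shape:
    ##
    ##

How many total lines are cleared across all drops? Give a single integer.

Answer: 0

Derivation:
Drop 1: J rot2 at col 2 lands with bottom-row=0; cleared 0 line(s) (total 0); column heights now [0 0 2 2 2], max=2
Drop 2: J rot0 at col 1 lands with bottom-row=2; cleared 0 line(s) (total 0); column heights now [0 4 3 3 2], max=4
Drop 3: Z rot0 at col 1 lands with bottom-row=3; cleared 0 line(s) (total 0); column heights now [0 5 5 4 2], max=5
Drop 4: I rot3 at col 4 lands with bottom-row=2; cleared 0 line(s) (total 0); column heights now [0 5 5 4 6], max=6
Drop 5: O rot1 at col 3 lands with bottom-row=6; cleared 0 line(s) (total 0); column heights now [0 5 5 8 8], max=8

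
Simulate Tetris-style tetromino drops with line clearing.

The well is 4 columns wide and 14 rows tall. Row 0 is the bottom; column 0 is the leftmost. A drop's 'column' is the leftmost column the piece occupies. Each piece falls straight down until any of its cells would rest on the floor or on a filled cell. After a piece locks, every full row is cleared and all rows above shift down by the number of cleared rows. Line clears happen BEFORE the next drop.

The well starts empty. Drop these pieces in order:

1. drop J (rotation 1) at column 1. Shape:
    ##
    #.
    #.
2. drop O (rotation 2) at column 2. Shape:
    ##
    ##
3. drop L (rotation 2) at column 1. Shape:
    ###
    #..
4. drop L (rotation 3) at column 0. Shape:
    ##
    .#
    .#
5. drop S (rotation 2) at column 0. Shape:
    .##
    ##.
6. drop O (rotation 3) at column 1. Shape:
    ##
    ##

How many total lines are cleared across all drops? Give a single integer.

Drop 1: J rot1 at col 1 lands with bottom-row=0; cleared 0 line(s) (total 0); column heights now [0 3 3 0], max=3
Drop 2: O rot2 at col 2 lands with bottom-row=3; cleared 0 line(s) (total 0); column heights now [0 3 5 5], max=5
Drop 3: L rot2 at col 1 lands with bottom-row=4; cleared 0 line(s) (total 0); column heights now [0 6 6 6], max=6
Drop 4: L rot3 at col 0 lands with bottom-row=6; cleared 0 line(s) (total 0); column heights now [9 9 6 6], max=9
Drop 5: S rot2 at col 0 lands with bottom-row=9; cleared 0 line(s) (total 0); column heights now [10 11 11 6], max=11
Drop 6: O rot3 at col 1 lands with bottom-row=11; cleared 0 line(s) (total 0); column heights now [10 13 13 6], max=13

Answer: 0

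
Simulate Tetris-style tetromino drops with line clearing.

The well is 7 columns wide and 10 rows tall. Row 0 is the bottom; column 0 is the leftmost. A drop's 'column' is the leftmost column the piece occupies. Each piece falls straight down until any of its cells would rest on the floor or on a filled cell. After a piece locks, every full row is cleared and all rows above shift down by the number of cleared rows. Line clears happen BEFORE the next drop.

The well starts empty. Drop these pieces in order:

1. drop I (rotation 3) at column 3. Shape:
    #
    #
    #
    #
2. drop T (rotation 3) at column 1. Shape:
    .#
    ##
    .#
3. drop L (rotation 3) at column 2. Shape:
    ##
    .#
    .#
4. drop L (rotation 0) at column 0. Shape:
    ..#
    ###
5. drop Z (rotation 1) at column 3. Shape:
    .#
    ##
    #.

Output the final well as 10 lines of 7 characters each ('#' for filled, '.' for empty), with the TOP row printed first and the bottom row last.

Answer: ....#..
..###..
####...
..##...
...#...
...#...
...#...
..##...
.###...
..##...

Derivation:
Drop 1: I rot3 at col 3 lands with bottom-row=0; cleared 0 line(s) (total 0); column heights now [0 0 0 4 0 0 0], max=4
Drop 2: T rot3 at col 1 lands with bottom-row=0; cleared 0 line(s) (total 0); column heights now [0 2 3 4 0 0 0], max=4
Drop 3: L rot3 at col 2 lands with bottom-row=4; cleared 0 line(s) (total 0); column heights now [0 2 7 7 0 0 0], max=7
Drop 4: L rot0 at col 0 lands with bottom-row=7; cleared 0 line(s) (total 0); column heights now [8 8 9 7 0 0 0], max=9
Drop 5: Z rot1 at col 3 lands with bottom-row=7; cleared 0 line(s) (total 0); column heights now [8 8 9 9 10 0 0], max=10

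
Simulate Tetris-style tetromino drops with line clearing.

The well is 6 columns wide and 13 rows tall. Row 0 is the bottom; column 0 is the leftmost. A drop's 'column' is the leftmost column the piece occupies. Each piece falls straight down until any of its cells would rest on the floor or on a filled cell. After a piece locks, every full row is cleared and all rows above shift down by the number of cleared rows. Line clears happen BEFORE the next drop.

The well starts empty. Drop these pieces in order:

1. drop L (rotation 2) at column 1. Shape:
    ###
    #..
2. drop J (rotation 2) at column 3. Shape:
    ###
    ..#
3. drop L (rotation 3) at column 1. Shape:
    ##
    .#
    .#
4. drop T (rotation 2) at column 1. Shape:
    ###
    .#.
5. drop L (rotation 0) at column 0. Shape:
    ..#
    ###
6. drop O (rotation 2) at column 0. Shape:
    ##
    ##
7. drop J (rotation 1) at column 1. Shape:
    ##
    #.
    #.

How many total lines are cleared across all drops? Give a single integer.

Drop 1: L rot2 at col 1 lands with bottom-row=0; cleared 0 line(s) (total 0); column heights now [0 2 2 2 0 0], max=2
Drop 2: J rot2 at col 3 lands with bottom-row=1; cleared 0 line(s) (total 0); column heights now [0 2 2 3 3 3], max=3
Drop 3: L rot3 at col 1 lands with bottom-row=2; cleared 0 line(s) (total 0); column heights now [0 5 5 3 3 3], max=5
Drop 4: T rot2 at col 1 lands with bottom-row=5; cleared 0 line(s) (total 0); column heights now [0 7 7 7 3 3], max=7
Drop 5: L rot0 at col 0 lands with bottom-row=7; cleared 0 line(s) (total 0); column heights now [8 8 9 7 3 3], max=9
Drop 6: O rot2 at col 0 lands with bottom-row=8; cleared 0 line(s) (total 0); column heights now [10 10 9 7 3 3], max=10
Drop 7: J rot1 at col 1 lands with bottom-row=10; cleared 0 line(s) (total 0); column heights now [10 13 13 7 3 3], max=13

Answer: 0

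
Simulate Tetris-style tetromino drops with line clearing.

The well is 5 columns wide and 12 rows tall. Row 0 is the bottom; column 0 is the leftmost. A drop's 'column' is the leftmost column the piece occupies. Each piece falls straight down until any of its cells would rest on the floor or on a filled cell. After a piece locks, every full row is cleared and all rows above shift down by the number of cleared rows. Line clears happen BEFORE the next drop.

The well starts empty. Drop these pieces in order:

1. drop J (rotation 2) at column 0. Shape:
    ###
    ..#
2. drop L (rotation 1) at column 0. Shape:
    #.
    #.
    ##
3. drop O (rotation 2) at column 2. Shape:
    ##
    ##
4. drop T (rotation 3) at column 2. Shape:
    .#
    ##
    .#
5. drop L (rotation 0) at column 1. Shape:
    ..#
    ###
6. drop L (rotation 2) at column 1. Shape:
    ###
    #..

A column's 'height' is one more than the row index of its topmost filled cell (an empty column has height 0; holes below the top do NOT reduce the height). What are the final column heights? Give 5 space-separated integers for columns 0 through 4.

Answer: 5 10 10 10 0

Derivation:
Drop 1: J rot2 at col 0 lands with bottom-row=0; cleared 0 line(s) (total 0); column heights now [2 2 2 0 0], max=2
Drop 2: L rot1 at col 0 lands with bottom-row=2; cleared 0 line(s) (total 0); column heights now [5 3 2 0 0], max=5
Drop 3: O rot2 at col 2 lands with bottom-row=2; cleared 0 line(s) (total 0); column heights now [5 3 4 4 0], max=5
Drop 4: T rot3 at col 2 lands with bottom-row=4; cleared 0 line(s) (total 0); column heights now [5 3 6 7 0], max=7
Drop 5: L rot0 at col 1 lands with bottom-row=7; cleared 0 line(s) (total 0); column heights now [5 8 8 9 0], max=9
Drop 6: L rot2 at col 1 lands with bottom-row=8; cleared 0 line(s) (total 0); column heights now [5 10 10 10 0], max=10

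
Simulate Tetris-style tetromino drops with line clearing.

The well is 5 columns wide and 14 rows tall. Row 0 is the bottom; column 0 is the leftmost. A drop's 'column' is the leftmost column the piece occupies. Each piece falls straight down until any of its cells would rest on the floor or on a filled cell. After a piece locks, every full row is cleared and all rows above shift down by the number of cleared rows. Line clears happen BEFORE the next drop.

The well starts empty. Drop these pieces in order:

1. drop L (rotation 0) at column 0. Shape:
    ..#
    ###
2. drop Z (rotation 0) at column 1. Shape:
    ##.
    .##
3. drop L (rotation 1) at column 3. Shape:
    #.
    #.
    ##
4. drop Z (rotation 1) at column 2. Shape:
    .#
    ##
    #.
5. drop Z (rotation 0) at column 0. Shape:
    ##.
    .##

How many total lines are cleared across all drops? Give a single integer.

Answer: 0

Derivation:
Drop 1: L rot0 at col 0 lands with bottom-row=0; cleared 0 line(s) (total 0); column heights now [1 1 2 0 0], max=2
Drop 2: Z rot0 at col 1 lands with bottom-row=2; cleared 0 line(s) (total 0); column heights now [1 4 4 3 0], max=4
Drop 3: L rot1 at col 3 lands with bottom-row=3; cleared 0 line(s) (total 0); column heights now [1 4 4 6 4], max=6
Drop 4: Z rot1 at col 2 lands with bottom-row=5; cleared 0 line(s) (total 0); column heights now [1 4 7 8 4], max=8
Drop 5: Z rot0 at col 0 lands with bottom-row=7; cleared 0 line(s) (total 0); column heights now [9 9 8 8 4], max=9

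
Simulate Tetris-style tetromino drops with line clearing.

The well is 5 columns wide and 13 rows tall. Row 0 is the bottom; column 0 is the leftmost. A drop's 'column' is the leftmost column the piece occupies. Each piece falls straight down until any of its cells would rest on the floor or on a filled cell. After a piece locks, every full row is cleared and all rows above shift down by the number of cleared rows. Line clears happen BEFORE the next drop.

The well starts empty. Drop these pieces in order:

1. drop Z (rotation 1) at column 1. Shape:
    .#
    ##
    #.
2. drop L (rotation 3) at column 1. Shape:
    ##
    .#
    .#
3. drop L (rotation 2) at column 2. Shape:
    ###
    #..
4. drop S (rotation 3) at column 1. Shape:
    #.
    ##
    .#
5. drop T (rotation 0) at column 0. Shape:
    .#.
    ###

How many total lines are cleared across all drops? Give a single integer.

Drop 1: Z rot1 at col 1 lands with bottom-row=0; cleared 0 line(s) (total 0); column heights now [0 2 3 0 0], max=3
Drop 2: L rot3 at col 1 lands with bottom-row=3; cleared 0 line(s) (total 0); column heights now [0 6 6 0 0], max=6
Drop 3: L rot2 at col 2 lands with bottom-row=6; cleared 0 line(s) (total 0); column heights now [0 6 8 8 8], max=8
Drop 4: S rot3 at col 1 lands with bottom-row=8; cleared 0 line(s) (total 0); column heights now [0 11 10 8 8], max=11
Drop 5: T rot0 at col 0 lands with bottom-row=11; cleared 0 line(s) (total 0); column heights now [12 13 12 8 8], max=13

Answer: 0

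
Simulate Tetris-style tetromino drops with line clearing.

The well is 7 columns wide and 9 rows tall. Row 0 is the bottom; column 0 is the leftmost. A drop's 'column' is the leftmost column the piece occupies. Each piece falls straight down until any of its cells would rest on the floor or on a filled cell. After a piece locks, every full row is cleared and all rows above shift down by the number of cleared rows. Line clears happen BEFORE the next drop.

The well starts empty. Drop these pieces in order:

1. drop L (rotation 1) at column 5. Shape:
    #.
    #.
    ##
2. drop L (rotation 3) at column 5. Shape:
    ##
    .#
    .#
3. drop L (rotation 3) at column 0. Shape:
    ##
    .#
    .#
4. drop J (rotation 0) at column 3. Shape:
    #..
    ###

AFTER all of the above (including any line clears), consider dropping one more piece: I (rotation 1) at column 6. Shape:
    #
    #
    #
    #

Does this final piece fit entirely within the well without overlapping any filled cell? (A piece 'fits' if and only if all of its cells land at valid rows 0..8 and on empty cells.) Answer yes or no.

Answer: yes

Derivation:
Drop 1: L rot1 at col 5 lands with bottom-row=0; cleared 0 line(s) (total 0); column heights now [0 0 0 0 0 3 1], max=3
Drop 2: L rot3 at col 5 lands with bottom-row=1; cleared 0 line(s) (total 0); column heights now [0 0 0 0 0 4 4], max=4
Drop 3: L rot3 at col 0 lands with bottom-row=0; cleared 0 line(s) (total 0); column heights now [3 3 0 0 0 4 4], max=4
Drop 4: J rot0 at col 3 lands with bottom-row=4; cleared 0 line(s) (total 0); column heights now [3 3 0 6 5 5 4], max=6
Test piece I rot1 at col 6 (width 1): heights before test = [3 3 0 6 5 5 4]; fits = True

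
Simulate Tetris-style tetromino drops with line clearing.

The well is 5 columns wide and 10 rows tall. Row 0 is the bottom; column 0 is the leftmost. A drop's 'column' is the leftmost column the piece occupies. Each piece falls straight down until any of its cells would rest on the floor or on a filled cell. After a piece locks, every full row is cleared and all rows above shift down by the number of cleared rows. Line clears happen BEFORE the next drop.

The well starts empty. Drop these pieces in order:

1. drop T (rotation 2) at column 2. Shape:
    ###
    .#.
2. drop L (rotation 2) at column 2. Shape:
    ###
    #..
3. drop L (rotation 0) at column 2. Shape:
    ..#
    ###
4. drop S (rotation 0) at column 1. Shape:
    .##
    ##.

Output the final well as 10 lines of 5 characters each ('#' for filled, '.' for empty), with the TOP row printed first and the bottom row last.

Answer: .....
.....
.....
..##.
.##.#
..###
..###
..#..
..###
...#.

Derivation:
Drop 1: T rot2 at col 2 lands with bottom-row=0; cleared 0 line(s) (total 0); column heights now [0 0 2 2 2], max=2
Drop 2: L rot2 at col 2 lands with bottom-row=2; cleared 0 line(s) (total 0); column heights now [0 0 4 4 4], max=4
Drop 3: L rot0 at col 2 lands with bottom-row=4; cleared 0 line(s) (total 0); column heights now [0 0 5 5 6], max=6
Drop 4: S rot0 at col 1 lands with bottom-row=5; cleared 0 line(s) (total 0); column heights now [0 6 7 7 6], max=7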